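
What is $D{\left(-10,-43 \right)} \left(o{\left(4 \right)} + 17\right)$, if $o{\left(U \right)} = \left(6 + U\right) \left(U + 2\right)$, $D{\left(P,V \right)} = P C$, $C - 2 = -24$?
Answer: $16940$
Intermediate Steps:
$C = -22$ ($C = 2 - 24 = -22$)
$D{\left(P,V \right)} = - 22 P$ ($D{\left(P,V \right)} = P \left(-22\right) = - 22 P$)
$o{\left(U \right)} = \left(2 + U\right) \left(6 + U\right)$ ($o{\left(U \right)} = \left(6 + U\right) \left(2 + U\right) = \left(2 + U\right) \left(6 + U\right)$)
$D{\left(-10,-43 \right)} \left(o{\left(4 \right)} + 17\right) = \left(-22\right) \left(-10\right) \left(\left(12 + 4^{2} + 8 \cdot 4\right) + 17\right) = 220 \left(\left(12 + 16 + 32\right) + 17\right) = 220 \left(60 + 17\right) = 220 \cdot 77 = 16940$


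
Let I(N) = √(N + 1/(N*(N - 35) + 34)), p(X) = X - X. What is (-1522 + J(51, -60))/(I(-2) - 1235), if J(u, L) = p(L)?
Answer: 40600872/32944903 + 9132*I*√645/164724515 ≈ 1.2324 + 0.001408*I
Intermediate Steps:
p(X) = 0
J(u, L) = 0
I(N) = √(N + 1/(34 + N*(-35 + N))) (I(N) = √(N + 1/(N*(-35 + N) + 34)) = √(N + 1/(34 + N*(-35 + N))))
(-1522 + J(51, -60))/(I(-2) - 1235) = (-1522 + 0)/(√((1 - 2*(34 + (-2)² - 35*(-2)))/(34 + (-2)² - 35*(-2))) - 1235) = -1522/(√((1 - 2*(34 + 4 + 70))/(34 + 4 + 70)) - 1235) = -1522/(√((1 - 2*108)/108) - 1235) = -1522/(√((1 - 216)/108) - 1235) = -1522/(√((1/108)*(-215)) - 1235) = -1522/(√(-215/108) - 1235) = -1522/(I*√645/18 - 1235) = -1522/(-1235 + I*√645/18)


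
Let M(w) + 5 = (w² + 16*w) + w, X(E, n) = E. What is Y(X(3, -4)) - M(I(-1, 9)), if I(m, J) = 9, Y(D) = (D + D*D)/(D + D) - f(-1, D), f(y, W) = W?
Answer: -230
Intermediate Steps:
Y(D) = -D + (D + D²)/(2*D) (Y(D) = (D + D*D)/(D + D) - D = (D + D²)/((2*D)) - D = (D + D²)*(1/(2*D)) - D = (D + D²)/(2*D) - D = -D + (D + D²)/(2*D))
M(w) = -5 + w² + 17*w (M(w) = -5 + ((w² + 16*w) + w) = -5 + (w² + 17*w) = -5 + w² + 17*w)
Y(X(3, -4)) - M(I(-1, 9)) = (½ - ½*3) - (-5 + 9² + 17*9) = (½ - 3/2) - (-5 + 81 + 153) = -1 - 1*229 = -1 - 229 = -230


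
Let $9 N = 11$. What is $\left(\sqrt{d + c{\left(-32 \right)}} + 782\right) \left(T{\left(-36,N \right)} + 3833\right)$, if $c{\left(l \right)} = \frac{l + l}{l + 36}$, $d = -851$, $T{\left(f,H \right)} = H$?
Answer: $\frac{26985256}{9} + \frac{586636 i \sqrt{3}}{9} \approx 2.9984 \cdot 10^{6} + 1.129 \cdot 10^{5} i$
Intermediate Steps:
$N = \frac{11}{9}$ ($N = \frac{1}{9} \cdot 11 = \frac{11}{9} \approx 1.2222$)
$c{\left(l \right)} = \frac{2 l}{36 + l}$
$\left(\sqrt{d + c{\left(-32 \right)}} + 782\right) \left(T{\left(-36,N \right)} + 3833\right) = \left(\sqrt{-851 + 2 \left(-32\right) \frac{1}{36 - 32}} + 782\right) \left(\frac{11}{9} + 3833\right) = \left(\sqrt{-851 + 2 \left(-32\right) \frac{1}{4}} + 782\right) \frac{34508}{9} = \left(\sqrt{-851 - 16} + 782\right) \frac{34508}{9} = \left(\sqrt{-867} + 782\right) \frac{34508}{9} = \left(17 i \sqrt{3} + 782\right) \frac{34508}{9} = \left(782 + 17 i \sqrt{3}\right) \frac{34508}{9} = \frac{26985256}{9} + \frac{586636 i \sqrt{3}}{9}$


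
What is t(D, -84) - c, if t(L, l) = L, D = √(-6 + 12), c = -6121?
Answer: 6121 + √6 ≈ 6123.5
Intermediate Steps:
D = √6 ≈ 2.4495
t(D, -84) - c = √6 - 1*(-6121) = √6 + 6121 = 6121 + √6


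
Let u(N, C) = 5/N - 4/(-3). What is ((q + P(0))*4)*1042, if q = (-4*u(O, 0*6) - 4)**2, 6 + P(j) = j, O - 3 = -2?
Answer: 32051920/9 ≈ 3.5613e+6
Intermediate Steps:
O = 1 (O = 3 - 2 = 1)
u(N, C) = 4/3 + 5/N (u(N, C) = 5/N - 4*(-1/3) = 5/N + 4/3 = 4/3 + 5/N)
P(j) = -6 + j
q = 7744/9 (q = (-4*(4/3 + 5/1) - 4)**2 = (-4*(4/3 + 5*1) - 4)**2 = (-4*(4/3 + 5) - 4)**2 = (-4*19/3 - 4)**2 = (-76/3 - 4)**2 = (-88/3)**2 = 7744/9 ≈ 860.44)
((q + P(0))*4)*1042 = ((7744/9 + (-6 + 0))*4)*1042 = ((7744/9 - 6)*4)*1042 = ((7690/9)*4)*1042 = (30760/9)*1042 = 32051920/9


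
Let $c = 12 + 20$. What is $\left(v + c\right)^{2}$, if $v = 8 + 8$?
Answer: $2304$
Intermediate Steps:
$c = 32$
$v = 16$
$\left(v + c\right)^{2} = \left(16 + 32\right)^{2} = 48^{2} = 2304$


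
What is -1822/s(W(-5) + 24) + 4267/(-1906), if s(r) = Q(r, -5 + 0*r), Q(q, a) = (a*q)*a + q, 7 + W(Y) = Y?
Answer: -1201009/148668 ≈ -8.0785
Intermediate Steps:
W(Y) = -7 + Y
Q(q, a) = q + q*a² (Q(q, a) = q*a² + q = q + q*a²)
s(r) = 26*r (s(r) = r*(1 + (-5 + 0*r)²) = r*(1 + (-5 + 0)²) = r*(1 + (-5)²) = r*(1 + 25) = r*26 = 26*r)
-1822/s(W(-5) + 24) + 4267/(-1906) = -1822*1/(26*((-7 - 5) + 24)) + 4267/(-1906) = -1822*1/(26*(-12 + 24)) + 4267*(-1/1906) = -1822/(26*12) - 4267/1906 = -1822/312 - 4267/1906 = -1822*1/312 - 4267/1906 = -911/156 - 4267/1906 = -1201009/148668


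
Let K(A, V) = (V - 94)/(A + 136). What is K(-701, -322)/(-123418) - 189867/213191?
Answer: -6619868370923/7433028931735 ≈ -0.89060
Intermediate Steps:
K(A, V) = (-94 + V)/(136 + A)
K(-701, -322)/(-123418) - 189867/213191 = ((-94 - 322)/(136 - 701))/(-123418) - 189867/213191 = (-416/(-565))*(-1/123418) - 189867*1/213191 = -1/565*(-416)*(-1/123418) - 189867/213191 = (416/565)*(-1/123418) - 189867/213191 = -208/34865585 - 189867/213191 = -6619868370923/7433028931735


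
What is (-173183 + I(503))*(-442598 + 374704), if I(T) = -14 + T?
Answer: 11724886436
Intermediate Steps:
(-173183 + I(503))*(-442598 + 374704) = (-173183 + (-14 + 503))*(-442598 + 374704) = (-173183 + 489)*(-67894) = -172694*(-67894) = 11724886436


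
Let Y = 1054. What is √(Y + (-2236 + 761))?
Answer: I*√421 ≈ 20.518*I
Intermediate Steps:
√(Y + (-2236 + 761)) = √(1054 + (-2236 + 761)) = √(1054 - 1475) = √(-421) = I*√421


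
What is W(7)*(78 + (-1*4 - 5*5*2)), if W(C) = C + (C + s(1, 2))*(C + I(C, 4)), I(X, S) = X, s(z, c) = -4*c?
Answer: -168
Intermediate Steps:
W(C) = C + 2*C*(-8 + C) (W(C) = C + (C - 4*2)*(C + C) = C + (C - 8)*(2*C) = C + (-8 + C)*(2*C) = C + 2*C*(-8 + C))
W(7)*(78 + (-1*4 - 5*5*2)) = (7*(-15 + 2*7))*(78 + (-1*4 - 5*5*2)) = (7*(-15 + 14))*(78 + (-4 - 25*2)) = (7*(-1))*(78 + (-4 - 50)) = -7*(78 - 54) = -7*24 = -168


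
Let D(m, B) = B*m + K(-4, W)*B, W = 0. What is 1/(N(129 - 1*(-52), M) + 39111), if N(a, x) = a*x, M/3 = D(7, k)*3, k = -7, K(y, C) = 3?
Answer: -1/74919 ≈ -1.3348e-5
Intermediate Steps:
D(m, B) = 3*B + B*m (D(m, B) = B*m + 3*B = 3*B + B*m)
M = -630 (M = 3*(-7*(3 + 7)*3) = 3*(-7*10*3) = 3*(-70*3) = 3*(-210) = -630)
1/(N(129 - 1*(-52), M) + 39111) = 1/((129 - 1*(-52))*(-630) + 39111) = 1/((129 + 52)*(-630) + 39111) = 1/(181*(-630) + 39111) = 1/(-114030 + 39111) = 1/(-74919) = -1/74919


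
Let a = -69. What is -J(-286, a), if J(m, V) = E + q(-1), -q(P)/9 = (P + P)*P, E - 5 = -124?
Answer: 137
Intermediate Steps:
E = -119 (E = 5 - 124 = -119)
q(P) = -18*P² (q(P) = -9*(P + P)*P = -9*2*P*P = -18*P²)
J(m, V) = -137 (J(m, V) = -119 - 18*(-1)² = -119 - 18*1 = -119 - 18 = -137)
-J(-286, a) = -1*(-137) = 137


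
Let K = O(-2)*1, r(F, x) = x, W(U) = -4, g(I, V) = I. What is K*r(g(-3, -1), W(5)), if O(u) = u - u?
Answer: 0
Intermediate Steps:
O(u) = 0
K = 0 (K = 0*1 = 0)
K*r(g(-3, -1), W(5)) = 0*(-4) = 0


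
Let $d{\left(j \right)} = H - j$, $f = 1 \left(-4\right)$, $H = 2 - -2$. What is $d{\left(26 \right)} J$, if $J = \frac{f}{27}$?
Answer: $\frac{88}{27} \approx 3.2593$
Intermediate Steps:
$H = 4$ ($H = 2 + 2 = 4$)
$f = -4$
$d{\left(j \right)} = 4 - j$
$J = - \frac{4}{27} \approx -0.14815$
$d{\left(26 \right)} J = \left(4 - 26\right) \left(- \frac{4}{27}\right) = \left(-22\right) \left(- \frac{4}{27}\right) = \frac{88}{27}$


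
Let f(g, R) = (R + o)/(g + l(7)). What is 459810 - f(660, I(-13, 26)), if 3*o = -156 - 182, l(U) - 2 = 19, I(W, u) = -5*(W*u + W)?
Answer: 939386903/2043 ≈ 4.5981e+5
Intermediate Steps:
I(W, u) = -5*W - 5*W*u (I(W, u) = -5*(W + W*u) = -5*W - 5*W*u)
l(U) = 21 (l(U) = 2 + 19 = 21)
o = -338/3 (o = (-156 - 182)/3 = (⅓)*(-338) = -338/3 ≈ -112.67)
f(g, R) = (-338/3 + R)/(21 + g) (f(g, R) = (R - 338/3)/(g + 21) = (-338/3 + R)/(21 + g))
459810 - f(660, I(-13, 26)) = 459810 - (-338/3 - 5*(-13)*(1 + 26))/(21 + 660) = 459810 - (-338/3 - 5*(-13)*27)/681 = 459810 - (-338/3 + 1755)/681 = 459810 - 4927/(681*3) = 459810 - 1*4927/2043 = 459810 - 4927/2043 = 939386903/2043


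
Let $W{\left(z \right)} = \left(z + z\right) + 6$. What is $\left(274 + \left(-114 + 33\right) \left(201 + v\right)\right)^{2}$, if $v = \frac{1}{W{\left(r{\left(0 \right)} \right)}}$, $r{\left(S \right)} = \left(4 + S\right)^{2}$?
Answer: $\frac{370086072409}{1444} \approx 2.5629 \cdot 10^{8}$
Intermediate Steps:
$W{\left(z \right)} = 6 + 2 z$ ($W{\left(z \right)} = 2 z + 6 = 6 + 2 z$)
$v = \frac{1}{38}$ ($v = \frac{1}{6 + 2 \left(4 + 0\right)^{2}} = \frac{1}{6 + 2 \cdot 4^{2}} = \frac{1}{6 + 2 \cdot 16} = \frac{1}{6 + 32} = \frac{1}{38} \approx 0.026316$)
$\left(274 + \left(-114 + 33\right) \left(201 + v\right)\right)^{2} = \left(274 + \left(-114 + 33\right) \left(201 + \frac{1}{38}\right)\right)^{2} = \left(274 - \frac{618759}{38}\right)^{2} = \left(- \frac{608347}{38}\right)^{2} = \frac{370086072409}{1444}$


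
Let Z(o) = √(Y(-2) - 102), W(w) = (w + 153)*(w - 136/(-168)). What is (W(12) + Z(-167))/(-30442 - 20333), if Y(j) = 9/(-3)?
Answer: -2959/71085 - I*√105/50775 ≈ -0.041626 - 0.00020181*I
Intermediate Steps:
Y(j) = -3 (Y(j) = 9*(-⅓) = -3)
W(w) = (153 + w)*(17/21 + w) (W(w) = (153 + w)*(w - 136*(-1/168)) = (153 + w)*(w + 17/21) = (153 + w)*(17/21 + w))
Z(o) = I*√105 (Z(o) = √(-3 - 102) = √(-105) = I*√105)
(W(12) + Z(-167))/(-30442 - 20333) = ((867/7 + 12² + (3230/21)*12) + I*√105)/(-30442 - 20333) = ((867/7 + 144 + 12920/7) + I*√105)/(-50775) = (14795/7 + I*√105)*(-1/50775) = -2959/71085 - I*√105/50775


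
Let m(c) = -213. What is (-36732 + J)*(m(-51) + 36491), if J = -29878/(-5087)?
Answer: -6777666590068/5087 ≈ -1.3324e+9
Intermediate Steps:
J = 29878/5087 (J = -29878*(-1/5087) = 29878/5087 ≈ 5.8734)
(-36732 + J)*(m(-51) + 36491) = (-36732 + 29878/5087)*(-213 + 36491) = -186825806/5087*36278 = -6777666590068/5087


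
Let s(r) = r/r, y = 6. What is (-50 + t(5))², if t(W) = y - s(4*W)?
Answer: 2025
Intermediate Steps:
s(r) = 1
t(W) = 5 (t(W) = 6 - 1*1 = 6 - 1 = 5)
(-50 + t(5))² = (-50 + 5)² = (-45)² = 2025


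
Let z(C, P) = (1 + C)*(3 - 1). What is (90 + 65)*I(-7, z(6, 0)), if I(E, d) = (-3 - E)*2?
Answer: 1240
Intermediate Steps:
z(C, P) = 2 + 2*C (z(C, P) = (1 + C)*2 = 2 + 2*C)
I(E, d) = -6 - 2*E
(90 + 65)*I(-7, z(6, 0)) = (90 + 65)*(-6 - 2*(-7)) = 155*(-6 + 14) = 155*8 = 1240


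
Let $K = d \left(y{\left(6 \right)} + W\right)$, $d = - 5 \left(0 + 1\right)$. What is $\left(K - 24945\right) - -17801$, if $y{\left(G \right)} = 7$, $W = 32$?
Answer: $-7339$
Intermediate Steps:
$d = -5$ ($d = \left(-5\right) 1 = -5$)
$K = -195$ ($K = - 5 \left(7 + 32\right) = \left(-5\right) 39 = -195$)
$\left(K - 24945\right) - -17801 = \left(-195 - 24945\right) - -17801 = -25140 + 17801 = -7339$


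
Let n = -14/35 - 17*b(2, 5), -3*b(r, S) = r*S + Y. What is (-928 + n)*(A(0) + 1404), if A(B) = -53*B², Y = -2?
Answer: -6199128/5 ≈ -1.2398e+6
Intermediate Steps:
b(r, S) = ⅔ - S*r/3 (b(r, S) = -(r*S - 2)/3 = -(S*r - 2)/3 = -(-2 + S*r)/3 = ⅔ - S*r/3)
n = 674/15 (n = -14/35 - 17*(⅔ - ⅓*5*2) = -14*1/35 - 17*(⅔ - 10/3) = -⅖ - 17*(-8/3) = -⅖ + 136/3 = 674/15 ≈ 44.933)
(-928 + n)*(A(0) + 1404) = (-928 + 674/15)*(-53*0² + 1404) = -13246*(-53*0 + 1404)/15 = -13246*(0 + 1404)/15 = -13246/15*1404 = -6199128/5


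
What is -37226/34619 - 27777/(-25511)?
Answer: 11939477/883165309 ≈ 0.013519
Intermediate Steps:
-37226/34619 - 27777/(-25511) = -37226*1/34619 - 27777*(-1/25511) = -37226/34619 + 27777/25511 = 11939477/883165309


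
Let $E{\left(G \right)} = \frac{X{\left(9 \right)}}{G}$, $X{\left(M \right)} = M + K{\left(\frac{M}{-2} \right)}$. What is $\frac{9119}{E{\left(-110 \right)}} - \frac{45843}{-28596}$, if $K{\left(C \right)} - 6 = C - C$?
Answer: $- \frac{1912244933}{28596} \approx -66871.0$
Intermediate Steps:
$K{\left(C \right)} = 6$ ($K{\left(C \right)} = 6 + \left(C - C\right) = 6 + 0 = 6$)
$X{\left(M \right)} = 6 + M$ ($X{\left(M \right)} = M + 6 = 6 + M$)
$E{\left(G \right)} = \frac{15}{G}$ ($E{\left(G \right)} = \frac{6 + 9}{G} = \frac{15}{G}$)
$\frac{9119}{E{\left(-110 \right)}} - \frac{45843}{-28596} = \frac{9119}{15 \frac{1}{-110}} - \frac{45843}{-28596} = \frac{9119}{15 \left(- \frac{1}{110}\right)} - - \frac{15281}{9532} = \frac{9119}{- \frac{3}{22}} + \frac{15281}{9532} = 9119 \left(- \frac{22}{3}\right) + \frac{15281}{9532} = - \frac{200618}{3} + \frac{15281}{9532} = - \frac{1912244933}{28596}$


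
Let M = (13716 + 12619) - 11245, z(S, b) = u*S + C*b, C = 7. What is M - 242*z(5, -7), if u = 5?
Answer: 20898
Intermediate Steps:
z(S, b) = 5*S + 7*b
M = 15090 (M = 26335 - 11245 = 15090)
M - 242*z(5, -7) = 15090 - 242*(5*5 + 7*(-7)) = 15090 - 242*(25 - 49) = 15090 - 242*(-24) = 15090 + 5808 = 20898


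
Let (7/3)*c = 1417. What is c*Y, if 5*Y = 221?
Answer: 939471/35 ≈ 26842.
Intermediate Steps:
Y = 221/5 (Y = (⅕)*221 = 221/5 ≈ 44.200)
c = 4251/7 (c = (3/7)*1417 = 4251/7 ≈ 607.29)
c*Y = (4251/7)*(221/5) = 939471/35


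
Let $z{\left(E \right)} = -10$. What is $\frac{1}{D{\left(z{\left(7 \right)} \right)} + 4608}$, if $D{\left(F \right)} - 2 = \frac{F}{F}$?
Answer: $\frac{1}{4611} \approx 0.00021687$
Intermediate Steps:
$D{\left(F \right)} = 3$ ($D{\left(F \right)} = 2 + \frac{F}{F} = 2 + 1 = 3$)
$\frac{1}{D{\left(z{\left(7 \right)} \right)} + 4608} = \frac{1}{3 + 4608} = \frac{1}{4611}$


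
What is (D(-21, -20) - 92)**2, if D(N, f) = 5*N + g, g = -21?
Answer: 47524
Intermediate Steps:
D(N, f) = -21 + 5*N (D(N, f) = 5*N - 21 = -21 + 5*N)
(D(-21, -20) - 92)**2 = ((-21 + 5*(-21)) - 92)**2 = ((-21 - 105) - 92)**2 = (-126 - 92)**2 = (-218)**2 = 47524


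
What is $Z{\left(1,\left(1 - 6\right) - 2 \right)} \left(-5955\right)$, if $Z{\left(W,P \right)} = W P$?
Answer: $41685$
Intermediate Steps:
$Z{\left(W,P \right)} = P W$
$Z{\left(1,\left(1 - 6\right) - 2 \right)} \left(-5955\right) = \left(\left(1 - 6\right) - 2\right) 1 \left(-5955\right) = \left(-5 - 2\right) 1 \left(-5955\right) = \left(-7\right) 1 \left(-5955\right) = \left(-7\right) \left(-5955\right) = 41685$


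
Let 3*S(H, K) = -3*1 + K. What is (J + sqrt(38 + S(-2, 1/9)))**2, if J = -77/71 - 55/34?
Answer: 6976233283/157339692 - 65230*sqrt(30)/10863 ≈ 11.449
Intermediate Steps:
S(H, K) = -1 + K/3 (S(H, K) = (-3*1 + K)/3 = (-3 + K)/3 = -1 + K/3)
J = -6523/2414 (J = -77*1/71 - 55*1/34 = -77/71 - 55/34 = -6523/2414 ≈ -2.7022)
(J + sqrt(38 + S(-2, 1/9)))**2 = (-6523/2414 + sqrt(38 + (-1 + (1/3)/9)))**2 = (-6523/2414 + sqrt(38 + (-1 + (1/3)*(1/9))))**2 = (-6523/2414 + sqrt(38 + (-1 + 1/27)))**2 = (-6523/2414 + sqrt(38 - 26/27))**2 = (-6523/2414 + sqrt(1000/27))**2 = (-6523/2414 + 10*sqrt(30)/9)**2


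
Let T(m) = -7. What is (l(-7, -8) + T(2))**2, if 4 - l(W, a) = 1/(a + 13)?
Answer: 256/25 ≈ 10.240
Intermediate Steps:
l(W, a) = 4 - 1/(13 + a) (l(W, a) = 4 - 1/(a + 13) = 4 - 1/(13 + a))
(l(-7, -8) + T(2))**2 = ((51 + 4*(-8))/(13 - 8) - 7)**2 = ((51 - 32)/5 - 7)**2 = ((1/5)*19 - 7)**2 = (19/5 - 7)**2 = (-16/5)**2 = 256/25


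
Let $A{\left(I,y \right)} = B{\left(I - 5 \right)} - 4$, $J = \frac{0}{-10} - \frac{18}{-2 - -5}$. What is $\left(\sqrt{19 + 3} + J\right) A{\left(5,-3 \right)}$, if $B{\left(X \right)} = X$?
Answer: $24 - 4 \sqrt{22} \approx 5.2383$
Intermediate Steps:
$J = -6$ ($J = 0 \left(- \frac{1}{10}\right) - \frac{18}{-2 + 5} = 0 - \frac{18}{3} = 0 - 6 = -6$)
$A{\left(I,y \right)} = -9 + I$ ($A{\left(I,y \right)} = \left(I - 5\right) - 4 = \left(-5 + I\right) - 4 = -9 + I$)
$\left(\sqrt{19 + 3} + J\right) A{\left(5,-3 \right)} = \left(\sqrt{19 + 3} - 6\right) \left(-9 + 5\right) = \left(\sqrt{22} - 6\right) \left(-4\right) = \left(-6 + \sqrt{22}\right) \left(-4\right) = 24 - 4 \sqrt{22}$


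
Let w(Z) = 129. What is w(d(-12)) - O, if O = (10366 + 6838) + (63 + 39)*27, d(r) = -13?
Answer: -19829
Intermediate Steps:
O = 19958 (O = 17204 + 102*27 = 17204 + 2754 = 19958)
w(d(-12)) - O = 129 - 1*19958 = 129 - 19958 = -19829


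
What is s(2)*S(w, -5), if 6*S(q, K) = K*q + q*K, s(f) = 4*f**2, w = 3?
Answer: -80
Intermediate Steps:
S(q, K) = K*q/3 (S(q, K) = (K*q + q*K)/6 = (K*q + K*q)/6 = (2*K*q)/6 = K*q/3)
s(2)*S(w, -5) = (4*2**2)*((1/3)*(-5)*3) = (4*4)*(-5) = 16*(-5) = -80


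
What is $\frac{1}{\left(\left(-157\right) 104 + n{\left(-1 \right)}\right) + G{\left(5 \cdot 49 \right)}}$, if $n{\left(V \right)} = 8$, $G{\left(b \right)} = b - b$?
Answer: $- \frac{1}{16320} \approx -6.1275 \cdot 10^{-5}$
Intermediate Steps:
$G{\left(b \right)} = 0$
$\frac{1}{\left(\left(-157\right) 104 + n{\left(-1 \right)}\right) + G{\left(5 \cdot 49 \right)}} = \frac{1}{\left(\left(-157\right) 104 + 8\right) + 0} = \frac{1}{\left(-16328 + 8\right) + 0} = \frac{1}{-16320 + 0} = \frac{1}{-16320} = - \frac{1}{16320}$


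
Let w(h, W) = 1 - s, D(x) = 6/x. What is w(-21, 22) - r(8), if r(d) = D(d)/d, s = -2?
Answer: 93/32 ≈ 2.9063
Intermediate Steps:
r(d) = 6/d² (r(d) = (6/d)/d = 6/d²)
w(h, W) = 3 (w(h, W) = 1 - 1*(-2) = 1 + 2 = 3)
w(-21, 22) - r(8) = 3 - 6/8² = 3 - 6/64 = 3 - 1*3/32 = 3 - 3/32 = 93/32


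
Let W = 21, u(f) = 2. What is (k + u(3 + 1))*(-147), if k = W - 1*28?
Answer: 735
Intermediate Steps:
k = -7 (k = 21 - 1*28 = 21 - 28 = -7)
(k + u(3 + 1))*(-147) = (-7 + 2)*(-147) = -5*(-147) = 735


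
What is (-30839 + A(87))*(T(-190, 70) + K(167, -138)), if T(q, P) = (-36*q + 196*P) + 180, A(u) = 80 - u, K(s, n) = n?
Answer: -635489292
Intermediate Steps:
T(q, P) = 180 - 36*q + 196*P
(-30839 + A(87))*(T(-190, 70) + K(167, -138)) = (-30839 + (80 - 1*87))*((180 - 36*(-190) + 196*70) - 138) = (-30839 + (80 - 87))*((180 + 6840 + 13720) - 138) = (-30839 - 7)*(20740 - 138) = -30846*20602 = -635489292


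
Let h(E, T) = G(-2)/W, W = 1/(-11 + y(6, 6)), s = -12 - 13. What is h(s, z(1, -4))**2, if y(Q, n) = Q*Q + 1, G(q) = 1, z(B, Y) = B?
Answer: 676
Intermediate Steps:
s = -25
y(Q, n) = 1 + Q**2 (y(Q, n) = Q**2 + 1 = 1 + Q**2)
W = 1/26 (W = 1/(-11 + (1 + 6**2)) = 1/(-11 + (1 + 36)) = 1/(-11 + 37) = 1/26 ≈ 0.038462)
h(E, T) = 26 (h(E, T) = 1/(1/26) = 1*26 = 26)
h(s, z(1, -4))**2 = 26**2 = 676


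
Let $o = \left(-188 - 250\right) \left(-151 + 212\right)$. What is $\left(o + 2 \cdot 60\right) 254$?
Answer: $-6755892$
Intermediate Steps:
$o = -26718$ ($o = \left(-438\right) 61 = -26718$)
$\left(o + 2 \cdot 60\right) 254 = \left(-26718 + 2 \cdot 60\right) 254 = \left(-26718 + 120\right) 254 = \left(-26598\right) 254 = -6755892$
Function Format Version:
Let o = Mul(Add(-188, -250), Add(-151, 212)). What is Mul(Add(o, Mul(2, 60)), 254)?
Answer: -6755892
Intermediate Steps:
o = -26718 (o = Mul(-438, 61) = -26718)
Mul(Add(o, Mul(2, 60)), 254) = Mul(Add(-26718, Mul(2, 60)), 254) = Mul(Add(-26718, 120), 254) = Mul(-26598, 254) = -6755892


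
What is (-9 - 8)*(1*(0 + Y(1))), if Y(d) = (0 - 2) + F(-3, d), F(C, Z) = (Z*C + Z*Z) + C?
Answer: 119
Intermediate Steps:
F(C, Z) = C + Z**2 + C*Z (F(C, Z) = (C*Z + Z**2) + C = (Z**2 + C*Z) + C = C + Z**2 + C*Z)
Y(d) = -5 + d**2 - 3*d (Y(d) = (0 - 2) + (-3 + d**2 - 3*d) = -2 + (-3 + d**2 - 3*d) = -5 + d**2 - 3*d)
(-9 - 8)*(1*(0 + Y(1))) = (-9 - 8)*(1*(0 + (-5 + 1**2 - 3*1))) = -17*(0 + (-5 + 1 - 3)) = -17*(0 - 7) = -17*(-7) = 119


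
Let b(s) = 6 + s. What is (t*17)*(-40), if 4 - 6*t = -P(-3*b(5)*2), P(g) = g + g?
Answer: 43520/3 ≈ 14507.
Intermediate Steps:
P(g) = 2*g
t = -64/3 (t = ⅔ - (-1)*2*(-3*(6 + 5)*2)/6 = ⅔ - (-1)*2*(-33*2)/6 = ⅔ - (-1)*2*(-3*22)/6 = ⅔ - (-1)*2*(-66)/6 = ⅔ - (-1)*(-132)/6 = ⅔ - ⅙*132 = ⅔ - 22 = -64/3 ≈ -21.333)
(t*17)*(-40) = -64/3*17*(-40) = -1088/3*(-40) = 43520/3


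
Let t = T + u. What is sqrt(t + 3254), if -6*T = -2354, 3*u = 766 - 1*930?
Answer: 5*sqrt(1293)/3 ≈ 59.931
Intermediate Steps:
u = -164/3 (u = (766 - 1*930)/3 = (766 - 930)/3 = (1/3)*(-164) = -164/3 ≈ -54.667)
T = 1177/3 (T = -1/6*(-2354) = 1177/3 ≈ 392.33)
t = 1013/3 (t = 1177/3 - 164/3 = 1013/3 ≈ 337.67)
sqrt(t + 3254) = sqrt(1013/3 + 3254) = sqrt(10775/3) = 5*sqrt(1293)/3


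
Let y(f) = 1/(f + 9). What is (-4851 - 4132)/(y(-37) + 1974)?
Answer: -251524/55271 ≈ -4.5507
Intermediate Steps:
y(f) = 1/(9 + f)
(-4851 - 4132)/(y(-37) + 1974) = (-4851 - 4132)/(1/(9 - 37) + 1974) = -8983/(1/(-28) + 1974) = -8983/(-1/28 + 1974) = -8983/55271/28 = -8983*28/55271 = -251524/55271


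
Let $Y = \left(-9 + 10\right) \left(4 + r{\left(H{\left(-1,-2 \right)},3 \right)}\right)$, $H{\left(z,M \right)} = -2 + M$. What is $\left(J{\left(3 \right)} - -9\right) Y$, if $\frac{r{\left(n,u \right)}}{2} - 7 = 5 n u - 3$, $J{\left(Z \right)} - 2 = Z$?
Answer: $-1512$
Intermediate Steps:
$J{\left(Z \right)} = 2 + Z$
$r{\left(n,u \right)} = 8 + 10 n u$ ($r{\left(n,u \right)} = 14 + 2 \left(5 n u - 3\right) = 14 + 2 \left(-3 + 5 n u\right) = 14 + \left(-6 + 10 n u\right) = 8 + 10 n u$)
$Y = -108$ ($Y = \left(-9 + 10\right) \left(4 + \left(8 + 10 \left(-2 - 2\right) 3\right)\right) = 1 \left(4 + \left(8 + 10 \left(-4\right) 3\right)\right) = 1 \left(4 + \left(8 - 120\right)\right) = 1 \left(4 - 112\right) = 1 \left(-108\right) = -108$)
$\left(J{\left(3 \right)} - -9\right) Y = \left(\left(2 + 3\right) - -9\right) \left(-108\right) = \left(5 + 9\right) \left(-108\right) = 14 \left(-108\right) = -1512$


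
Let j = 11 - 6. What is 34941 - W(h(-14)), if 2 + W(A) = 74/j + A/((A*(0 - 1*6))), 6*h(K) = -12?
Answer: 1047851/30 ≈ 34928.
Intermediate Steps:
j = 5
h(K) = -2 (h(K) = (⅙)*(-12) = -2)
W(A) = 379/30 (W(A) = -2 + (74/5 + A/((A*(0 - 1*6)))) = -2 + (74*(⅕) + A/((A*(0 - 6)))) = -2 + (74/5 + A/((A*(-6)))) = -2 + (74/5 + A/((-6*A))) = -2 + (74/5 + A*(-1/(6*A))) = -2 + (74/5 - ⅙) = -2 + 439/30 = 379/30)
34941 - W(h(-14)) = 34941 - 1*379/30 = 34941 - 379/30 = 1047851/30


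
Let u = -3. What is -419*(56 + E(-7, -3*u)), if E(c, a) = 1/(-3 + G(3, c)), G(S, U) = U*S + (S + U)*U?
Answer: -94275/4 ≈ -23569.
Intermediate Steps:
G(S, U) = S*U + U*(S + U)
E(c, a) = 1/(-3 + c*(6 + c)) (E(c, a) = 1/(-3 + c*(c + 2*3)) = 1/(-3 + c*(c + 6)) = 1/(-3 + c*(6 + c)))
-419*(56 + E(-7, -3*u)) = -419*(56 + 1/(-3 - 7*(6 - 7))) = -419*(56 + 1/(-3 - 7*(-1))) = -419*(56 + 1/(-3 + 7)) = -419*(56 + 1/4) = -419*(56 + ¼) = -419*225/4 = -94275/4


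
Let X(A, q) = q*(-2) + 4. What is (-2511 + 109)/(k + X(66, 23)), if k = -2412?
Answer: 1201/1227 ≈ 0.97881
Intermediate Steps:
X(A, q) = 4 - 2*q (X(A, q) = -2*q + 4 = 4 - 2*q)
(-2511 + 109)/(k + X(66, 23)) = (-2511 + 109)/(-2412 + (4 - 2*23)) = -2402/(-2412 + (4 - 46)) = -2402/(-2412 - 42) = -2402/(-2454) = -2402*(-1/2454) = 1201/1227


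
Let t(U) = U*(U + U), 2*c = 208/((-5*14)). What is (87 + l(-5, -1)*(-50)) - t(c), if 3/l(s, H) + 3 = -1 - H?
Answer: 162417/1225 ≈ 132.59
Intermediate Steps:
l(s, H) = 3/(-4 - H) (l(s, H) = 3/(-3 + (-1 - H)) = 3/(-4 - H))
c = -52/35 (c = (208/((-5*14)))/2 = (208/(-70))/2 = (208*(-1/70))/2 = (½)*(-104/35) = -52/35 ≈ -1.4857)
t(U) = 2*U² (t(U) = U*(2*U) = 2*U²)
(87 + l(-5, -1)*(-50)) - t(c) = (87 - 3/(4 - 1)*(-50)) - 2*(-52/35)² = (87 - 3/3*(-50)) - 2*2704/1225 = (87 - 3*⅓*(-50)) - 1*5408/1225 = (87 - 1*(-50)) - 5408/1225 = (87 + 50) - 5408/1225 = 137 - 5408/1225 = 162417/1225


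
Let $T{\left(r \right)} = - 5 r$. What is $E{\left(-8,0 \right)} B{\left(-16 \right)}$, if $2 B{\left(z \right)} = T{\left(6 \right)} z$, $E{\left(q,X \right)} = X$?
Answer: $0$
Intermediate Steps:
$B{\left(z \right)} = - 15 z$ ($B{\left(z \right)} = \frac{\left(-5\right) 6 z}{2} = \frac{\left(-30\right) z}{2} = - 15 z$)
$E{\left(-8,0 \right)} B{\left(-16 \right)} = 0 \left(\left(-15\right) \left(-16\right)\right) = 0 \cdot 240 = 0$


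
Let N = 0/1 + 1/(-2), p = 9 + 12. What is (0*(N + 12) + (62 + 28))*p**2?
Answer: 39690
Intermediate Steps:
p = 21
N = -1/2 (N = 0*1 + 1*(-1/2) = 0 - 1/2 = -1/2 ≈ -0.50000)
(0*(N + 12) + (62 + 28))*p**2 = (0*(-1/2 + 12) + (62 + 28))*21**2 = (0*(23/2) + 90)*441 = (0 + 90)*441 = 90*441 = 39690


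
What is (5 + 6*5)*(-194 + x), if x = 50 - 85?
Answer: -8015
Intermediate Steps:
x = -35
(5 + 6*5)*(-194 + x) = (5 + 6*5)*(-194 - 35) = (5 + 30)*(-229) = 35*(-229) = -8015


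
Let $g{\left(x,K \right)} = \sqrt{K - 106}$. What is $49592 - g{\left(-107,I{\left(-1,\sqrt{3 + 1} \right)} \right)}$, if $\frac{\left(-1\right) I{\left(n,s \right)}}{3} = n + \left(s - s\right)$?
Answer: $49592 - i \sqrt{103} \approx 49592.0 - 10.149 i$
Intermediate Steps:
$I{\left(n,s \right)} = - 3 n$ ($I{\left(n,s \right)} = - 3 \left(n + \left(s - s\right)\right) = - 3 \left(n + 0\right) = - 3 n$)
$g{\left(x,K \right)} = \sqrt{-106 + K}$
$49592 - g{\left(-107,I{\left(-1,\sqrt{3 + 1} \right)} \right)} = 49592 - \sqrt{-106 - -3} = 49592 - \sqrt{-106 + 3} = 49592 - \sqrt{-103} = 49592 - i \sqrt{103}$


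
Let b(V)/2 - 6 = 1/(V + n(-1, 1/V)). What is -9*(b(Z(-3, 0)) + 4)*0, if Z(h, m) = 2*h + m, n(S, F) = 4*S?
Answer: 0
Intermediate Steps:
Z(h, m) = m + 2*h
b(V) = 12 + 2/(-4 + V) (b(V) = 12 + 2/(V + 4*(-1)) = 12 + 2/(V - 4) = 12 + 2/(-4 + V))
-9*(b(Z(-3, 0)) + 4)*0 = -9*(2*(-23 + 6*(0 + 2*(-3)))/(-4 + (0 + 2*(-3))) + 4)*0 = -9*(2*(-23 + 6*(0 - 6))/(-4 + (0 - 6)) + 4)*0 = -9*(2*(-23 + 6*(-6))/(-4 - 6) + 4)*0 = -9*(2*(-23 - 36)/(-10) + 4)*0 = -9*(2*(-⅒)*(-59) + 4)*0 = -9*(59/5 + 4)*0 = -9*79/5*0 = -3*237/5*0 = -711/5*0 = 0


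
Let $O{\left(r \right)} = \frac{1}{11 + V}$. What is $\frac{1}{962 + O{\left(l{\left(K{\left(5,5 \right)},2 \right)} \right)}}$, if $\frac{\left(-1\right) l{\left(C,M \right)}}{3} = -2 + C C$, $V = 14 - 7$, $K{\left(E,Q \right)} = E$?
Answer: $\frac{18}{17317} \approx 0.0010394$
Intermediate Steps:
$V = 7$
$l{\left(C,M \right)} = 6 - 3 C^{2}$ ($l{\left(C,M \right)} = - 3 \left(-2 + C C\right) = - 3 \left(-2 + C^{2}\right) = 6 - 3 C^{2}$)
$O{\left(r \right)} = \frac{1}{18}$ ($O{\left(r \right)} = \frac{1}{11 + 7} = \frac{1}{18}$)
$\frac{1}{962 + O{\left(l{\left(K{\left(5,5 \right)},2 \right)} \right)}} = \frac{1}{962 + \frac{1}{18}} = \frac{1}{\frac{17317}{18}} = \frac{18}{17317}$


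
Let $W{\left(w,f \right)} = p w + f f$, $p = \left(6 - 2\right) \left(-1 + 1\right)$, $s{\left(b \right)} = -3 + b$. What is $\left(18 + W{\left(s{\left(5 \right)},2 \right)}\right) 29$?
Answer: $638$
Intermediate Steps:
$p = 0$ ($p = 4 \cdot 0 = 0$)
$W{\left(w,f \right)} = f^{2}$ ($W{\left(w,f \right)} = 0 w + f f = 0 + f^{2} = f^{2}$)
$\left(18 + W{\left(s{\left(5 \right)},2 \right)}\right) 29 = \left(18 + 2^{2}\right) 29 = \left(18 + 4\right) 29 = 22 \cdot 29 = 638$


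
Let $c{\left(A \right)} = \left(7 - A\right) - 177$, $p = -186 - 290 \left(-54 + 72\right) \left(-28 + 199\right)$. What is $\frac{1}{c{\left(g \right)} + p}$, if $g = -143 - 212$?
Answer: $- \frac{1}{892621} \approx -1.1203 \cdot 10^{-6}$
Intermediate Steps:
$p = -892806$ ($p = -186 - 290 \cdot 18 \cdot 171 = -186 - 892620 = -892806$)
$g = -355$
$c{\left(A \right)} = -170 - A$ ($c{\left(A \right)} = \left(7 - A\right) - 177 = -170 - A$)
$\frac{1}{c{\left(g \right)} + p} = \frac{1}{\left(-170 - -355\right) - 892806} = \frac{1}{\left(-170 + 355\right) - 892806} = \frac{1}{185 - 892806} = \frac{1}{-892621} = - \frac{1}{892621}$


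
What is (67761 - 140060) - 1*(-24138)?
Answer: -48161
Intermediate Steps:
(67761 - 140060) - 1*(-24138) = -72299 + 24138 = -48161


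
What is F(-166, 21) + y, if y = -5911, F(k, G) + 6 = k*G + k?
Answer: -9569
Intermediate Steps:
F(k, G) = -6 + k + G*k (F(k, G) = -6 + (k*G + k) = -6 + (G*k + k) = -6 + (k + G*k) = -6 + k + G*k)
F(-166, 21) + y = (-6 - 166 + 21*(-166)) - 5911 = (-6 - 166 - 3486) - 5911 = -3658 - 5911 = -9569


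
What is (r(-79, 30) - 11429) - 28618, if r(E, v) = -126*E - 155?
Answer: -30248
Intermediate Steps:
r(E, v) = -155 - 126*E
(r(-79, 30) - 11429) - 28618 = ((-155 - 126*(-79)) - 11429) - 28618 = ((-155 + 9954) - 11429) - 28618 = (9799 - 11429) - 28618 = -1630 - 28618 = -30248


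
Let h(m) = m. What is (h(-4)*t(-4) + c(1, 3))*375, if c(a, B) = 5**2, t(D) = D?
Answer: 15375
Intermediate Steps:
c(a, B) = 25
(h(-4)*t(-4) + c(1, 3))*375 = (-4*(-4) + 25)*375 = (16 + 25)*375 = 41*375 = 15375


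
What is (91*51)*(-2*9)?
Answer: -83538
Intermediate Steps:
(91*51)*(-2*9) = 4641*(-18) = -83538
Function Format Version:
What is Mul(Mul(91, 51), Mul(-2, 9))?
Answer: -83538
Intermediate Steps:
Mul(Mul(91, 51), Mul(-2, 9)) = Mul(4641, -18) = -83538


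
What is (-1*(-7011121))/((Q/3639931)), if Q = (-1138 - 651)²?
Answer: 25519996672651/3200521 ≈ 7.9737e+6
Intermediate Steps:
Q = 3200521 (Q = (-1789)² = 3200521)
(-1*(-7011121))/((Q/3639931)) = (-1*(-7011121))/((3200521/3639931)) = 7011121/((3200521*(1/3639931))) = 7011121/(3200521/3639931) = 7011121*(3639931/3200521) = 25519996672651/3200521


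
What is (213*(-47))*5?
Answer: -50055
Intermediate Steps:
(213*(-47))*5 = -10011*5 = -50055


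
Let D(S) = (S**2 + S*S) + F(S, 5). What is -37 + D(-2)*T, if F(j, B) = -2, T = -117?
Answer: -739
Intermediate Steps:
D(S) = -2 + 2*S**2 (D(S) = (S**2 + S*S) - 2 = (S**2 + S**2) - 2 = 2*S**2 - 2 = -2 + 2*S**2)
-37 + D(-2)*T = -37 + (-2 + 2*(-2)**2)*(-117) = -37 + (-2 + 2*4)*(-117) = -37 + (-2 + 8)*(-117) = -37 + 6*(-117) = -37 - 702 = -739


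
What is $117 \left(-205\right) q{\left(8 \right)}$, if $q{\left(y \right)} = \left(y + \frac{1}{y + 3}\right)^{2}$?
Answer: $- \frac{189985185}{121} \approx -1.5701 \cdot 10^{6}$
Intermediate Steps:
$q{\left(y \right)} = \left(y + \frac{1}{3 + y}\right)^{2}$
$117 \left(-205\right) q{\left(8 \right)} = 117 \left(-205\right) \frac{\left(1 + 8^{2} + 3 \cdot 8\right)^{2}}{\left(3 + 8\right)^{2}} = - 23985 \frac{\left(1 + 64 + 24\right)^{2}}{121} = - 23985 \frac{89^{2}}{121} = - 23985 \cdot \frac{1}{121} \cdot 7921 = \left(-23985\right) \frac{7921}{121} = - \frac{189985185}{121}$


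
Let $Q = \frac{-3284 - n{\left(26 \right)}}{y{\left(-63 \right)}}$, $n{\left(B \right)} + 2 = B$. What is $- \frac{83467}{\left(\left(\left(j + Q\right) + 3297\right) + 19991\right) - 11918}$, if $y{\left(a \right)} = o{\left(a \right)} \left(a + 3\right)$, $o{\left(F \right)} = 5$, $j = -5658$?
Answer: $- \frac{6260025}{429227} \approx -14.584$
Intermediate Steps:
$y{\left(a \right)} = 15 + 5 a$ ($y{\left(a \right)} = 5 \left(a + 3\right) = 5 \left(3 + a\right) = 15 + 5 a$)
$n{\left(B \right)} = -2 + B$
$Q = \frac{827}{75}$ ($Q = \frac{-3284 - \left(-2 + 26\right)}{15 + 5 \left(-63\right)} = \frac{-3284 - 24}{15 - 315} = \frac{-3284 - 24}{-300} = \left(-3308\right) \left(- \frac{1}{300}\right) = \frac{827}{75} \approx 11.027$)
$- \frac{83467}{\left(\left(\left(j + Q\right) + 3297\right) + 19991\right) - 11918} = - \frac{83467}{\left(\left(\left(-5658 + \frac{827}{75}\right) + 3297\right) + 19991\right) - 11918} = - \frac{83467}{\left(\left(- \frac{423523}{75} + 3297\right) + 19991\right) - 11918} = - \frac{83467}{\left(- \frac{176248}{75} + 19991\right) - 11918} = - \frac{83467}{\frac{1323077}{75} - 11918} = - \frac{83467}{\frac{429227}{75}} = \left(-83467\right) \frac{75}{429227} = - \frac{6260025}{429227}$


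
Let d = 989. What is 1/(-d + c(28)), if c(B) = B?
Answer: -1/961 ≈ -0.0010406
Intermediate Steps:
1/(-d + c(28)) = 1/(-1*989 + 28) = 1/(-989 + 28) = 1/(-961) = -1/961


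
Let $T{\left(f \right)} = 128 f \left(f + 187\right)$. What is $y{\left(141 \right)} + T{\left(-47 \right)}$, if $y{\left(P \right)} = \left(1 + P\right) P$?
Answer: $-822218$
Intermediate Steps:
$T{\left(f \right)} = 128 f \left(187 + f\right)$
$y{\left(P \right)} = P \left(1 + P\right)$
$y{\left(141 \right)} + T{\left(-47 \right)} = 141 \left(1 + 141\right) + 128 \left(-47\right) \left(187 - 47\right) = 141 \cdot 142 + 128 \left(-47\right) 140 = 20022 - 842240 = -822218$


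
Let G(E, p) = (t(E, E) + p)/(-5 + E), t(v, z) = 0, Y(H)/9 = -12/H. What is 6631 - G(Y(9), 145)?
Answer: 112872/17 ≈ 6639.5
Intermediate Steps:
Y(H) = -108/H (Y(H) = 9*(-12/H) = -108/H)
G(E, p) = p/(-5 + E) (G(E, p) = (0 + p)/(-5 + E) = p/(-5 + E))
6631 - G(Y(9), 145) = 6631 - 145/(-5 - 108/9) = 6631 - 145/(-5 - 108*1/9) = 6631 - 145/(-5 - 12) = 6631 - 145/(-17) = 6631 - 145*(-1)/17 = 6631 - 1*(-145/17) = 6631 + 145/17 = 112872/17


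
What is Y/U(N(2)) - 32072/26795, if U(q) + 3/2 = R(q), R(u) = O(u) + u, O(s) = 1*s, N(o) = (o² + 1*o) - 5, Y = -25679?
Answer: -1376169682/26795 ≈ -51359.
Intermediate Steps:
N(o) = -5 + o + o² (N(o) = (o² + o) - 5 = (o + o²) - 5 = -5 + o + o²)
O(s) = s
R(u) = 2*u (R(u) = u + u = 2*u)
U(q) = -3/2 + 2*q
Y/U(N(2)) - 32072/26795 = -25679/(-3/2 + 2*(-5 + 2 + 2²)) - 32072/26795 = -25679/(-3/2 + 2*(-5 + 2 + 4)) - 32072*1/26795 = -25679/(-3/2 + 2*1) - 32072/26795 = -25679/(-3/2 + 2) - 32072/26795 = -25679/½ - 32072/26795 = -25679*2 - 32072/26795 = -51358 - 32072/26795 = -1376169682/26795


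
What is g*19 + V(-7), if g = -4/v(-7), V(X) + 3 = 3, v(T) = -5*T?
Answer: -76/35 ≈ -2.1714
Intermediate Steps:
V(X) = 0 (V(X) = -3 + 3 = 0)
g = -4/35 (g = -4/((-5*(-7))) = -4/35 ≈ -0.11429)
g*19 + V(-7) = -4/35*19 + 0 = -76/35 + 0 = -76/35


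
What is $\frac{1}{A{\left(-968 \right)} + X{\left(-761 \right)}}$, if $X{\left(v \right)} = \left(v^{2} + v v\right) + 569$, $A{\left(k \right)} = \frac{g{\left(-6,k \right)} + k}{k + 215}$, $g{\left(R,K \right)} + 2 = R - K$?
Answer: $\frac{753}{872584691} \approx 8.6295 \cdot 10^{-7}$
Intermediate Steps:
$g{\left(R,K \right)} = -2 + R - K$ ($g{\left(R,K \right)} = -2 - \left(K - R\right) = -2 + R - K$)
$A{\left(k \right)} = - \frac{8}{215 + k}$ ($A{\left(k \right)} = \frac{\left(-2 - 6 - k\right) + k}{k + 215} = \frac{\left(-8 - k\right) + k}{215 + k} = - \frac{8}{215 + k}$)
$X{\left(v \right)} = 569 + 2 v^{2}$ ($X{\left(v \right)} = \left(v^{2} + v^{2}\right) + 569 = 2 v^{2} + 569 = 569 + 2 v^{2}$)
$\frac{1}{A{\left(-968 \right)} + X{\left(-761 \right)}} = \frac{1}{- \frac{8}{215 - 968} + \left(569 + 2 \left(-761\right)^{2}\right)} = \frac{1}{- \frac{8}{-753} + \left(569 + 2 \cdot 579121\right)} = \frac{1}{\left(-8\right) \left(- \frac{1}{753}\right) + \left(569 + 1158242\right)} = \frac{1}{\frac{8}{753} + 1158811} = \frac{1}{\frac{872584691}{753}} = \frac{753}{872584691}$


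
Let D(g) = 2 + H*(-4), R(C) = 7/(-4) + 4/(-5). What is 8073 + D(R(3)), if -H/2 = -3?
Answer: 8051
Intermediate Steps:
H = 6 (H = -2*(-3) = 6)
R(C) = -51/20 (R(C) = 7*(-¼) + 4*(-⅕) = -7/4 - ⅘ = -51/20)
D(g) = -22 (D(g) = 2 + 6*(-4) = 2 - 24 = -22)
8073 + D(R(3)) = 8073 - 22 = 8051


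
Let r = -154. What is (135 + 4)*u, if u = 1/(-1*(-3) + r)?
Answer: -139/151 ≈ -0.92053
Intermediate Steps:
u = -1/151 (u = 1/(-1*(-3) - 154) = 1/(3 - 154) = 1/(-151) = -1/151 ≈ -0.0066225)
(135 + 4)*u = (135 + 4)*(-1/151) = 139*(-1/151) = -139/151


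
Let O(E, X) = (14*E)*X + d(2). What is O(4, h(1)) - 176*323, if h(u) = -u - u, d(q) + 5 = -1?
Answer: -56966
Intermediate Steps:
d(q) = -6 (d(q) = -5 - 1 = -6)
h(u) = -2*u
O(E, X) = -6 + 14*E*X (O(E, X) = (14*E)*X - 6 = 14*E*X - 6 = -6 + 14*E*X)
O(4, h(1)) - 176*323 = (-6 + 14*4*(-2*1)) - 176*323 = (-6 + 14*4*(-2)) - 56848 = (-6 - 112) - 56848 = -118 - 56848 = -56966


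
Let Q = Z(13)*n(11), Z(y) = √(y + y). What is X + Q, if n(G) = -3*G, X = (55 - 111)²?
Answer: 3136 - 33*√26 ≈ 2967.7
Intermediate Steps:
Z(y) = √2*√y (Z(y) = √(2*y) = √2*√y)
X = 3136 (X = (-56)² = 3136)
Q = -33*√26 (Q = (√2*√13)*(-3*11) = √26*(-33) = -33*√26 ≈ -168.27)
X + Q = 3136 - 33*√26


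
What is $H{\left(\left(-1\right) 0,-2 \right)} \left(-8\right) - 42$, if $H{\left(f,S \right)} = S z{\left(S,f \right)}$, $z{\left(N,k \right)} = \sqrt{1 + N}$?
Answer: $-42 + 16 i \approx -42.0 + 16.0 i$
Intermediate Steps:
$H{\left(f,S \right)} = S \sqrt{1 + S}$
$H{\left(\left(-1\right) 0,-2 \right)} \left(-8\right) - 42 = - 2 \sqrt{1 - 2} \left(-8\right) - 42 = - 2 \sqrt{-1} \left(-8\right) - 42 = - 2 i \left(-8\right) - 42 = 16 i - 42 = -42 + 16 i$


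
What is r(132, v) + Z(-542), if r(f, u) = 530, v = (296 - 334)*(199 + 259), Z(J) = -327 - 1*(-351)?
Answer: 554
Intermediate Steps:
Z(J) = 24 (Z(J) = -327 + 351 = 24)
v = -17404 (v = -38*458 = -17404)
r(132, v) + Z(-542) = 530 + 24 = 554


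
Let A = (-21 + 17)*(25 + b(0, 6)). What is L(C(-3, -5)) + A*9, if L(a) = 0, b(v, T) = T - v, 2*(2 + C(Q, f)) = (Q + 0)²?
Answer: -1116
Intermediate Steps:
C(Q, f) = -2 + Q²/2 (C(Q, f) = -2 + (Q + 0)²/2 = -2 + Q²/2)
A = -124 (A = (-21 + 17)*(25 + (6 - 1*0)) = -4*(25 + (6 + 0)) = -4*(25 + 6) = -4*31 = -124)
L(C(-3, -5)) + A*9 = 0 - 124*9 = 0 - 1116 = -1116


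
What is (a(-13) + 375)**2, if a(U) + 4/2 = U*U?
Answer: 293764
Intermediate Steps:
a(U) = -2 + U**2 (a(U) = -2 + U*U = -2 + U**2)
(a(-13) + 375)**2 = ((-2 + (-13)**2) + 375)**2 = ((-2 + 169) + 375)**2 = (167 + 375)**2 = 542**2 = 293764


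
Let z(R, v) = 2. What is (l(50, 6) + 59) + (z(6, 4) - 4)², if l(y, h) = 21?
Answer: 84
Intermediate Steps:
(l(50, 6) + 59) + (z(6, 4) - 4)² = (21 + 59) + (2 - 4)² = 80 + (-2)² = 80 + 4 = 84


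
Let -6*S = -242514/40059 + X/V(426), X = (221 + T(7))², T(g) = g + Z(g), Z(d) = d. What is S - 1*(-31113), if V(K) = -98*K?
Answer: 34689941672027/1114922088 ≈ 31114.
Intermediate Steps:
T(g) = 2*g (T(g) = g + g = 2*g)
X = 55225 (X = (221 + 2*7)² = (221 + 14)² = 235² = 55225)
S = 1370748083/1114922088 (S = -(-242514/40059 + 55225/((-98*426)))/6 = -(-242514*1/40059 + 55225/(-41748))/6 = -(-26946/4451 + 55225*(-1/41748))/6 = -(-26946/4451 - 55225/41748)/6 = -⅙*(-1370748083/185820348) = 1370748083/1114922088 ≈ 1.2295)
S - 1*(-31113) = 1370748083/1114922088 - 1*(-31113) = 1370748083/1114922088 + 31113 = 34689941672027/1114922088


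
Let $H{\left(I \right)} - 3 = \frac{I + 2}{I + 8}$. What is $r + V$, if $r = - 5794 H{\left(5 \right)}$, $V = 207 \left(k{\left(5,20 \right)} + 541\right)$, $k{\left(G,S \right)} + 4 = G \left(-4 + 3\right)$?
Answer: $\frac{1165088}{13} \approx 89622.0$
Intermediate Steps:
$H{\left(I \right)} = 3 + \frac{2 + I}{8 + I}$ ($H{\left(I \right)} = 3 + \frac{I + 2}{I + 8} = 3 + \frac{2 + I}{8 + I}$)
$k{\left(G,S \right)} = -4 - G$ ($k{\left(G,S \right)} = -4 + G \left(-4 + 3\right) = -4 + G \left(-1\right) = -4 - G$)
$V = 110124$ ($V = 207 \left(\left(-4 - 5\right) + 541\right) = 207 \left(-9 + 541\right) = 207 \cdot 532 = 110124$)
$r = - \frac{266524}{13}$ ($r = - 5794 \frac{2 \left(13 + 2 \cdot 5\right)}{8 + 5} = - 5794 \frac{2 \left(13 + 10\right)}{13} = - 5794 \cdot 2 \cdot \frac{1}{13} \cdot 23 = \left(-5794\right) \frac{46}{13} = - \frac{266524}{13} \approx -20502.0$)
$r + V = - \frac{266524}{13} + 110124 = \frac{1165088}{13}$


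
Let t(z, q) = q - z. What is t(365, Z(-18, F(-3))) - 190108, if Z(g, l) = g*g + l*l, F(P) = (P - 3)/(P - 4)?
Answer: -9317265/49 ≈ -1.9015e+5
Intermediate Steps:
F(P) = (-3 + P)/(-4 + P)
Z(g, l) = g² + l²
t(365, Z(-18, F(-3))) - 190108 = (((-18)² + ((-3 - 3)/(-4 - 3))²) - 1*365) - 190108 = ((324 + (-6/(-7))²) - 365) - 190108 = ((324 + (-⅐*(-6))²) - 365) - 190108 = ((324 + (6/7)²) - 365) - 190108 = ((324 + 36/49) - 365) - 190108 = (15912/49 - 365) - 190108 = -1973/49 - 190108 = -9317265/49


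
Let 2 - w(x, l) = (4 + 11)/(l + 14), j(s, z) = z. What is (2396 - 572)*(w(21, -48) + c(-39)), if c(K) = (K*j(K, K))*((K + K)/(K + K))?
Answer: 47238864/17 ≈ 2.7788e+6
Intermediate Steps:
c(K) = K**2 (c(K) = (K*K)*((K + K)/(K + K)) = K**2*((2*K)/((2*K))) = K**2*((2*K)*(1/(2*K))) = K**2*1 = K**2)
w(x, l) = 2 - 15/(14 + l) (w(x, l) = 2 - (4 + 11)/(l + 14) = 2 - 15/(14 + l))
(2396 - 572)*(w(21, -48) + c(-39)) = (2396 - 572)*((13 + 2*(-48))/(14 - 48) + (-39)**2) = 1824*((13 - 96)/(-34) + 1521) = 1824*(-1/34*(-83) + 1521) = 1824*(83/34 + 1521) = 1824*(51797/34) = 47238864/17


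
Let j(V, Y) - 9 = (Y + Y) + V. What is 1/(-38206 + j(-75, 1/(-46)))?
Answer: -23/880257 ≈ -2.6129e-5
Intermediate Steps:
j(V, Y) = 9 + V + 2*Y (j(V, Y) = 9 + ((Y + Y) + V) = 9 + (2*Y + V) = 9 + (V + 2*Y) = 9 + V + 2*Y)
1/(-38206 + j(-75, 1/(-46))) = 1/(-38206 + (9 - 75 + 2/(-46))) = 1/(-38206 + (9 - 75 + 2*(-1/46))) = 1/(-38206 + (9 - 75 - 1/23)) = 1/(-38206 - 1519/23) = 1/(-880257/23) = -23/880257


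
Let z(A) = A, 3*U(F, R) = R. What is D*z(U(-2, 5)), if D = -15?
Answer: -25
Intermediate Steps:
U(F, R) = R/3
D*z(U(-2, 5)) = -5*5 = -15*5/3 = -25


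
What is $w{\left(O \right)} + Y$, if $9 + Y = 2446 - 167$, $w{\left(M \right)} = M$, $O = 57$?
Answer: $2327$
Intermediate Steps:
$Y = 2270$ ($Y = -9 + \left(2446 - 167\right) = -9 + 2279 = 2270$)
$w{\left(O \right)} + Y = 57 + 2270 = 2327$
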